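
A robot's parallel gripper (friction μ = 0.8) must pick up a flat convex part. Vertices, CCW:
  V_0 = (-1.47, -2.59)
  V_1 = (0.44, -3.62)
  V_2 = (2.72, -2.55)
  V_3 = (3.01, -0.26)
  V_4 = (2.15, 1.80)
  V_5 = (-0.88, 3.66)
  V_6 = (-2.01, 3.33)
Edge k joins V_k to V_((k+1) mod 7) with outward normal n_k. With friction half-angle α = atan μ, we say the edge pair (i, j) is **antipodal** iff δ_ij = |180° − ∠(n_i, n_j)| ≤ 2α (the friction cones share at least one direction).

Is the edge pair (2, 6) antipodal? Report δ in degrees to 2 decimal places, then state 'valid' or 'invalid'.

δ = 12.43°, valid

α = atan 0.8 = 38.66°;  2α = 77.32°
edge 2: e_2 = (+0.29, +2.29);  n_2 = (+0.9921, -0.1256)
edge 6: e_6 = (+0.54, -5.92);  n_6 = (-0.9959, -0.0908)
∠(n_2, n_6) = 167.57°
δ = |180° − 167.57°| = 12.43°
12.43° ≤ 2α = 77.32°  →  valid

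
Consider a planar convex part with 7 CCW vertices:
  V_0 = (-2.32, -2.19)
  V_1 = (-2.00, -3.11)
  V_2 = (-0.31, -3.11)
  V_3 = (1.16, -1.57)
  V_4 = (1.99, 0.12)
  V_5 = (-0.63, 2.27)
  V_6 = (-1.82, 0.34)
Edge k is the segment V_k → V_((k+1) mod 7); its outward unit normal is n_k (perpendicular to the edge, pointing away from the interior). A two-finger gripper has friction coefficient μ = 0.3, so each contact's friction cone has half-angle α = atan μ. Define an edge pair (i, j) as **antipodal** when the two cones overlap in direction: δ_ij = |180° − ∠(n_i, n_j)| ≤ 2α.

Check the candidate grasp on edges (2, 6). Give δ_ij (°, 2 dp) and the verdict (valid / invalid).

δ = 32.49°, valid

α = atan 0.3 = 16.70°;  2α = 33.40°
edge 2: e_2 = (+1.47, +1.54);  n_2 = (+0.7234, -0.6905)
edge 6: e_6 = (-0.50, -2.53);  n_6 = (-0.9810, +0.1939)
∠(n_2, n_6) = 147.51°
δ = |180° − 147.51°| = 32.49°
32.49° ≤ 2α = 33.40°  →  valid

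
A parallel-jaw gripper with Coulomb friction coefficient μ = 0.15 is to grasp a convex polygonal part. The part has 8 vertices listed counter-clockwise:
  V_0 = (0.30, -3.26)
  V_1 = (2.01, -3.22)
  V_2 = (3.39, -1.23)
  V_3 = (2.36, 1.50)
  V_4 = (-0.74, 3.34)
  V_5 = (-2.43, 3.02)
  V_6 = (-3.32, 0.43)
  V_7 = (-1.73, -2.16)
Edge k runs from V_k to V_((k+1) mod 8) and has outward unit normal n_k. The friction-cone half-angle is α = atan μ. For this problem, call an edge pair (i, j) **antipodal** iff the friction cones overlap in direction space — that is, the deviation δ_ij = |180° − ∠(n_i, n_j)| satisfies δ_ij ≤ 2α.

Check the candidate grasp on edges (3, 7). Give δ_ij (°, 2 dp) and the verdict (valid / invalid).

α = atan 0.15 = 8.53°;  2α = 17.06°
edge 3: e_3 = (-3.10, +1.84);  n_3 = (+0.5104, +0.8599)
edge 7: e_7 = (+2.03, -1.10);  n_7 = (-0.4764, -0.8792)
∠(n_3, n_7) = 177.76°
δ = |180° − 177.76°| = 2.24°
2.24° ≤ 2α = 17.06°  →  valid

δ = 2.24°, valid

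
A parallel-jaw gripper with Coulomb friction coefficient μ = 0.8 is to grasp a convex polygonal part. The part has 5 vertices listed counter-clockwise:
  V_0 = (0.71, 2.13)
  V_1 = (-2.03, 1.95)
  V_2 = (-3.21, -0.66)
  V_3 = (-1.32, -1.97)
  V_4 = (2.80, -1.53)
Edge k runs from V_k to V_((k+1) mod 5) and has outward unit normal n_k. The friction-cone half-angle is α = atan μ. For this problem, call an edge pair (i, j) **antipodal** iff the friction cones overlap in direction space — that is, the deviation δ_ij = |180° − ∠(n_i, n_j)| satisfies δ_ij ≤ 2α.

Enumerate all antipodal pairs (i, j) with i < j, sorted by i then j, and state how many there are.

α = atan 0.8 = 38.66°;  2α = 77.32°
n_0 = (-0.0656, +0.9978)
n_1 = (-0.9112, +0.4120)
n_2 = (-0.5697, -0.8219)
n_3 = (+0.1062, -0.9943)
n_4 = (+0.8684, +0.4959)
  (0,1): δ = 118.09°  ·
  (0,2): δ = 38.49°  ✓
  (0,3): δ = 2.34°  ✓
  (0,4): δ = 115.97°  ·
  (1,2): δ = 100.40°  ·
  (1,3): δ = 59.58°  ✓
  (1,4): δ = 54.06°  ✓
  (2,3): δ = 139.18°  ·
  (2,4): δ = 25.55°  ✓
  (3,4): δ = 66.37°  ✓
antipodal pairs: 6

count = 6; pairs: (0,2), (0,3), (1,3), (1,4), (2,4), (3,4)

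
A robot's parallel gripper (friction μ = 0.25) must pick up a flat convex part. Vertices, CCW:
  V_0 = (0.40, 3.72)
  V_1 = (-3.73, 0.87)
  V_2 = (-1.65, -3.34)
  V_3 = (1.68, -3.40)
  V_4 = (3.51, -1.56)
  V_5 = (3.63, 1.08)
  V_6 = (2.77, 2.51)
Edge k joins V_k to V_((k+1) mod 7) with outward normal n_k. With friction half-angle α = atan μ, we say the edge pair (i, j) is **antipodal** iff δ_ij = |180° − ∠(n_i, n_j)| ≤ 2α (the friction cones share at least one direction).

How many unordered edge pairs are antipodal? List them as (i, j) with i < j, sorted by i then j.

count = 3; pairs: (0,3), (1,5), (2,6)

α = atan 0.25 = 14.04°;  2α = 28.07°
n_0 = (-0.5680, +0.8231)
n_1 = (-0.8965, -0.4429)
n_2 = (-0.0180, -0.9998)
n_3 = (+0.7090, -0.7052)
n_4 = (+0.9990, -0.0454)
n_5 = (+0.8570, +0.5154)
n_6 = (+0.4547, +0.8906)
  (0,1): δ = 98.32°  ·
  (0,2): δ = 35.64°  ·
  (0,3): δ = 10.55°  ✓
  (0,4): δ = 52.79°  ·
  (0,5): δ = 86.41°  ·
  (0,6): δ = 118.34°  ·
  (1,2): δ = 117.32°  ·
  (1,3): δ = 71.14°  ·
  (1,4): δ = 28.89°  ·
  (1,5): δ = 4.73°  ✓
  (1,6): δ = 36.66°  ·
  (2,3): δ = 133.81°  ·
  (2,4): δ = 91.57°  ·
  (2,5): δ = 57.95°  ·
  (2,6): δ = 26.01°  ✓
  (3,4): δ = 137.76°  ·
  (3,5): δ = 104.13°  ·
  (3,6): δ = 72.20°  ·
  (4,5): δ = 146.37°  ·
  (4,6): δ = 114.44°  ·
  (5,6): δ = 148.07°  ·
antipodal pairs: 3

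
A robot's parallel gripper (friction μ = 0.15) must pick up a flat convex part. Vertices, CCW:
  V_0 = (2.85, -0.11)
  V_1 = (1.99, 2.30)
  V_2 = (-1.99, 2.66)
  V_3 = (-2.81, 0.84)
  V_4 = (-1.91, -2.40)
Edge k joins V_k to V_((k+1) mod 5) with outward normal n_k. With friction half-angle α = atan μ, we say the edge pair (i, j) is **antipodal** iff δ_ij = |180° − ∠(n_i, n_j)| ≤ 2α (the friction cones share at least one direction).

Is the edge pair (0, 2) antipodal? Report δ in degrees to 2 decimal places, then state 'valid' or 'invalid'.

δ = 43.89°, invalid

α = atan 0.15 = 8.53°;  2α = 17.06°
edge 0: e_0 = (-0.86, +2.41);  n_0 = (+0.9418, +0.3361)
edge 2: e_2 = (-0.82, -1.82);  n_2 = (-0.9117, +0.4108)
∠(n_0, n_2) = 136.11°
δ = |180° − 136.11°| = 43.89°
43.89° > 2α = 17.06°  →  invalid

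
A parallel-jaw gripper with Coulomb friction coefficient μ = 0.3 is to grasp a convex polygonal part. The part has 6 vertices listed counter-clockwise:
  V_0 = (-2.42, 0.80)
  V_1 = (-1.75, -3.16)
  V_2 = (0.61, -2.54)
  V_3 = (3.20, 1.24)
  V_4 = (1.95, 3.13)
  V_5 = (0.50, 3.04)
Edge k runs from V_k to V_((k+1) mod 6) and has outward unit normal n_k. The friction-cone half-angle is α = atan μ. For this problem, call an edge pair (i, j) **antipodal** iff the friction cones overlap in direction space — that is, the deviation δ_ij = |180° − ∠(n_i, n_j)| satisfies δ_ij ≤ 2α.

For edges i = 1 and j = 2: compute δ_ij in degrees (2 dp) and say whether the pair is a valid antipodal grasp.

α = atan 0.3 = 16.70°;  2α = 33.40°
edge 1: e_1 = (+2.36, +0.62);  n_1 = (+0.2541, -0.9672)
edge 2: e_2 = (+2.59, +3.78);  n_2 = (+0.8249, -0.5652)
∠(n_1, n_2) = 40.86°
δ = |180° − 40.86°| = 139.14°
139.14° > 2α = 33.40°  →  invalid

δ = 139.14°, invalid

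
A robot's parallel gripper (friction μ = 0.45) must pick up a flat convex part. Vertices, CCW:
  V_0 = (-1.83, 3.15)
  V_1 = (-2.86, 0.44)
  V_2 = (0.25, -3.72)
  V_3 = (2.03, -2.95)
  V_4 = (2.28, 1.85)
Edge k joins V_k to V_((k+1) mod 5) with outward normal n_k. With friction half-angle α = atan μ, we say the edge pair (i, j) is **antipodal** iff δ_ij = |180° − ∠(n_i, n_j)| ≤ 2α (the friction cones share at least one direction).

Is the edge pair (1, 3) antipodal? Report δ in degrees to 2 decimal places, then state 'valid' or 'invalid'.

α = atan 0.45 = 24.23°;  2α = 48.46°
edge 1: e_1 = (+3.11, -4.16);  n_1 = (-0.8009, -0.5988)
edge 3: e_3 = (+0.25, +4.80);  n_3 = (+0.9986, -0.0520)
∠(n_1, n_3) = 140.24°
δ = |180° − 140.24°| = 39.76°
39.76° ≤ 2α = 48.46°  →  valid

δ = 39.76°, valid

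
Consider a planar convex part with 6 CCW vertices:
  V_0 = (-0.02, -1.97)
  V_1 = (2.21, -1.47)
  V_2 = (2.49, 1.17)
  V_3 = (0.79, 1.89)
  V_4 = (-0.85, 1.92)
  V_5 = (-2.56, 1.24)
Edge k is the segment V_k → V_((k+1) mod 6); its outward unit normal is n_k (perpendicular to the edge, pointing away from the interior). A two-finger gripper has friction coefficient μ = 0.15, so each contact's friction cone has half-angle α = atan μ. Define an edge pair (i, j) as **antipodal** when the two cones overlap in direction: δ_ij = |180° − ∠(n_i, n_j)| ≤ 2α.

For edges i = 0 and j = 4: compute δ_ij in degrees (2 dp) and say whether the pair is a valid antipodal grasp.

δ = 9.05°, valid

α = atan 0.15 = 8.53°;  2α = 17.06°
edge 0: e_0 = (+2.23, +0.50);  n_0 = (+0.2188, -0.9758)
edge 4: e_4 = (-1.71, -0.68);  n_4 = (-0.3695, +0.9292)
∠(n_0, n_4) = 170.95°
δ = |180° − 170.95°| = 9.05°
9.05° ≤ 2α = 17.06°  →  valid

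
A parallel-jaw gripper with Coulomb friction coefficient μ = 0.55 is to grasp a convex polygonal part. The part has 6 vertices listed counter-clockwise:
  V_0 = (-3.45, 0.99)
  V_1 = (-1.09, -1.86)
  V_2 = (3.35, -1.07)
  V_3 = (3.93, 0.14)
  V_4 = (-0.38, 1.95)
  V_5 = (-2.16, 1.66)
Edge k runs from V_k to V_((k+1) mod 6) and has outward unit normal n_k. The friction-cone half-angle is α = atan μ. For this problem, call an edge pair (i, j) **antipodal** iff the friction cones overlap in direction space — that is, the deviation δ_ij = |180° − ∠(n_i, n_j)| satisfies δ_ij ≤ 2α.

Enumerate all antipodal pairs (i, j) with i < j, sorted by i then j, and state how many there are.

α = atan 0.55 = 28.81°;  2α = 57.62°
n_0 = (-0.7702, -0.6378)
n_1 = (+0.1752, -0.9845)
n_2 = (+0.9018, -0.4322)
n_3 = (+0.3872, +0.9220)
n_4 = (-0.1608, +0.9870)
n_5 = (-0.4609, +0.8874)
  (0,1): δ = 119.54°  ·
  (0,2): δ = 65.24°  ·
  (0,3): δ = 27.59°  ✓
  (0,4): δ = 59.63°  ·
  (0,5): δ = 77.82°  ·
  (1,2): δ = 125.70°  ·
  (1,3): δ = 32.87°  ✓
  (1,4): δ = 0.84°  ✓
  (1,5): δ = 17.36°  ✓
  (2,3): δ = 87.17°  ·
  (2,4): δ = 55.14°  ✓
  (2,5): δ = 36.94°  ✓
  (3,4): δ = 147.97°  ·
  (3,5): δ = 129.77°  ·
  (4,5): δ = 161.81°  ·
antipodal pairs: 6

count = 6; pairs: (0,3), (1,3), (1,4), (1,5), (2,4), (2,5)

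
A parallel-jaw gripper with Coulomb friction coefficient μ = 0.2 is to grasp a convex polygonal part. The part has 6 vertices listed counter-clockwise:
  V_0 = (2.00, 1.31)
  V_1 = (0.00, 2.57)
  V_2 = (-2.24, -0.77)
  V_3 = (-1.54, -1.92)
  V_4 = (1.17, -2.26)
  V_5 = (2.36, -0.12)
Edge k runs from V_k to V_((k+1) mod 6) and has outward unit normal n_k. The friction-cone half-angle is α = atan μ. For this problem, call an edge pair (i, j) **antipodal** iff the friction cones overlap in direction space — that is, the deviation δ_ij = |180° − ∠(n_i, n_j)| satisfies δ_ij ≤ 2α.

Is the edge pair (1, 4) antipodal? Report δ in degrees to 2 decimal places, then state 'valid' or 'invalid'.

δ = 4.77°, valid

α = atan 0.2 = 11.31°;  2α = 22.62°
edge 1: e_1 = (-2.24, -3.34);  n_1 = (-0.8305, +0.5570)
edge 4: e_4 = (+1.19, +2.14);  n_4 = (+0.8740, -0.4860)
∠(n_1, n_4) = 175.23°
δ = |180° − 175.23°| = 4.77°
4.77° ≤ 2α = 22.62°  →  valid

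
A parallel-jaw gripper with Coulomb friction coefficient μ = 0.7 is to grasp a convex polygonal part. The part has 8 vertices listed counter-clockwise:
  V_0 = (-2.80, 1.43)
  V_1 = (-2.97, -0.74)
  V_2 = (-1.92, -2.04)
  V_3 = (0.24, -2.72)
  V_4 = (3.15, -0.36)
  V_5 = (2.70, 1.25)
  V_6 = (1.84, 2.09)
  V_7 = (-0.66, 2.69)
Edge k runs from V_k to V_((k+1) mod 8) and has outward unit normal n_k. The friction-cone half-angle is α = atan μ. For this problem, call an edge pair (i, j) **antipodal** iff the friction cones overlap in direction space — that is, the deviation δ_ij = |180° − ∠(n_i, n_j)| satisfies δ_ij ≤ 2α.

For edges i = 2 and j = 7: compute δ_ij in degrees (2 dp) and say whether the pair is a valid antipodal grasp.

δ = 47.96°, valid

α = atan 0.7 = 34.99°;  2α = 69.98°
edge 2: e_2 = (+2.16, -0.68);  n_2 = (-0.3003, -0.9538)
edge 7: e_7 = (-2.14, -1.26);  n_7 = (-0.5074, +0.8617)
∠(n_2, n_7) = 132.04°
δ = |180° − 132.04°| = 47.96°
47.96° ≤ 2α = 69.98°  →  valid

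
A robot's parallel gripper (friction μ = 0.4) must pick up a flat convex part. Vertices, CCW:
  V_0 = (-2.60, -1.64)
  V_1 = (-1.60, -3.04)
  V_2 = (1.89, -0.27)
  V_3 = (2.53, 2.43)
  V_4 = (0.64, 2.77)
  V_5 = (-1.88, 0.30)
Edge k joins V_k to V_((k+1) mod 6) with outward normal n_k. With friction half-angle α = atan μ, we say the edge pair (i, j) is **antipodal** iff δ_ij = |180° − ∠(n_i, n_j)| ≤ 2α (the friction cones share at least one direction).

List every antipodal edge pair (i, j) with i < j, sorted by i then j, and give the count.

count = 4; pairs: (1,4), (1,5), (2,4), (2,5)

α = atan 0.4 = 21.80°;  2α = 43.60°
n_0 = (-0.8137, -0.5812)
n_1 = (+0.6217, -0.7833)
n_2 = (+0.9730, -0.2306)
n_3 = (+0.1771, +0.9842)
n_4 = (-0.7000, +0.7142)
n_5 = (-0.9375, +0.3479)
  (0,1): δ = 87.10°  ·
  (0,2): δ = 48.87°  ·
  (0,3): δ = 44.26°  ·
  (0,4): δ = 98.89°  ·
  (0,5): δ = 124.10°  ·
  (1,2): δ = 141.77°  ·
  (1,3): δ = 48.64°  ·
  (1,4): δ = 5.99°  ✓
  (1,5): δ = 31.20°  ✓
  (2,3): δ = 86.86°  ·
  (2,4): δ = 32.24°  ✓
  (2,5): δ = 7.03°  ✓
  (3,4): δ = 125.38°  ·
  (3,5): δ = 100.16°  ·
  (4,5): δ = 154.79°  ·
antipodal pairs: 4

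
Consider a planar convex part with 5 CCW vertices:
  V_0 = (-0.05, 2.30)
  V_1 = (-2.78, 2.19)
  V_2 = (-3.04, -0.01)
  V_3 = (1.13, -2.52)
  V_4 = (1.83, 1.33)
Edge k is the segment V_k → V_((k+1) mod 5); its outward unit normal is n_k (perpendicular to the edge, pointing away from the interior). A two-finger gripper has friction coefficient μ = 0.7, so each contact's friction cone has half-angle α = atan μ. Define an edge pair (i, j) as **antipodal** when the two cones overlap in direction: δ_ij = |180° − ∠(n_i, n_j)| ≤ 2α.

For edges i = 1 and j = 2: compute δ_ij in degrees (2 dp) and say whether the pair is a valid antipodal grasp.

α = atan 0.7 = 34.99°;  2α = 69.98°
edge 1: e_1 = (-0.26, -2.20);  n_1 = (-0.9931, +0.1174)
edge 2: e_2 = (+4.17, -2.51);  n_2 = (-0.5157, -0.8568)
∠(n_1, n_2) = 65.70°
δ = |180° − 65.70°| = 114.30°
114.30° > 2α = 69.98°  →  invalid

δ = 114.30°, invalid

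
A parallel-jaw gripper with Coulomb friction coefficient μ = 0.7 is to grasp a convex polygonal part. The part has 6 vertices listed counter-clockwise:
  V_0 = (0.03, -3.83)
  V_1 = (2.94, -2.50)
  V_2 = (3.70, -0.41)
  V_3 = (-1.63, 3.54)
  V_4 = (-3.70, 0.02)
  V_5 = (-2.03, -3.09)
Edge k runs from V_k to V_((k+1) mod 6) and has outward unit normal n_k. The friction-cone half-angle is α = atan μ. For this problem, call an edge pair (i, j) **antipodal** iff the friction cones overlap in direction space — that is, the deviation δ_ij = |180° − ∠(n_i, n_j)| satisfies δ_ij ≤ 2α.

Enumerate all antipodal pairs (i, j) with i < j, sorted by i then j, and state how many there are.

count = 6; pairs: (0,2), (0,3), (1,3), (1,4), (2,4), (2,5)

α = atan 0.7 = 34.99°;  2α = 69.98°
n_0 = (+0.4157, -0.9095)
n_1 = (+0.9398, -0.3417)
n_2 = (+0.5954, +0.8034)
n_3 = (-0.8620, +0.5069)
n_4 = (-0.8810, -0.4731)
n_5 = (-0.3381, -0.9411)
  (0,1): δ = 134.55°  ·
  (0,2): δ = 61.10°  ✓
  (0,3): δ = 34.98°  ✓
  (0,4): δ = 93.67°  ·
  (0,5): δ = 135.68°  ·
  (1,2): δ = 106.56°  ·
  (1,3): δ = 10.48°  ✓
  (1,4): δ = 48.22°  ✓
  (1,5): δ = 90.22°  ·
  (2,3): δ = 83.92°  ·
  (2,4): δ = 25.22°  ✓
  (2,5): δ = 16.78°  ✓
  (3,4): δ = 121.31°  ·
  (3,5): δ = 79.30°  ·
  (4,5): δ = 137.99°  ·
antipodal pairs: 6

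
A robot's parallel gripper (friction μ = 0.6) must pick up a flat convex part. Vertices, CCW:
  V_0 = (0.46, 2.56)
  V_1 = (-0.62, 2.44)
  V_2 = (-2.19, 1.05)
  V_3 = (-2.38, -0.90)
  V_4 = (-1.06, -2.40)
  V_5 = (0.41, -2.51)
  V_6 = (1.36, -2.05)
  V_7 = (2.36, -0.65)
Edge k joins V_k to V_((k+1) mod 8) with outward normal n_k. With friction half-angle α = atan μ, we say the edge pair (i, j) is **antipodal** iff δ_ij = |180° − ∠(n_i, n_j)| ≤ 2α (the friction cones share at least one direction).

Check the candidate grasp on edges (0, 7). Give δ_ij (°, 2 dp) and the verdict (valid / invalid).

α = atan 0.6 = 30.96°;  2α = 61.93°
edge 0: e_0 = (-1.08, -0.12);  n_0 = (-0.1104, +0.9939)
edge 7: e_7 = (-1.90, +3.21);  n_7 = (+0.8606, +0.5094)
∠(n_0, n_7) = 65.72°
δ = |180° − 65.72°| = 114.28°
114.28° > 2α = 61.93°  →  invalid

δ = 114.28°, invalid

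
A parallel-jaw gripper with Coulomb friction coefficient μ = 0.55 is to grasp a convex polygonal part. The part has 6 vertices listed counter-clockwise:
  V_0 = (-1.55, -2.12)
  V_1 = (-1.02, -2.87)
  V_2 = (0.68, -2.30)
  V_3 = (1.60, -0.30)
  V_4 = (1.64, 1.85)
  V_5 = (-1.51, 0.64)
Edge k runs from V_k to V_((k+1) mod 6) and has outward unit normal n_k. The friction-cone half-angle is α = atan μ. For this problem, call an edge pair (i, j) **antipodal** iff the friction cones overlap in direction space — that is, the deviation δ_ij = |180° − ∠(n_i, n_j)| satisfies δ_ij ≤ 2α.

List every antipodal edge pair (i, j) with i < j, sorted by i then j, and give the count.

α = atan 0.55 = 28.81°;  2α = 57.62°
n_0 = (-0.8167, -0.5771)
n_1 = (+0.3179, -0.9481)
n_2 = (+0.9085, -0.4179)
n_3 = (+0.9998, -0.0186)
n_4 = (-0.3586, +0.9335)
n_5 = (-0.9999, +0.0145)
  (0,1): δ = 106.71°  ·
  (0,2): δ = 59.95°  ·
  (0,3): δ = 36.31°  ✓
  (0,4): δ = 75.77°  ·
  (0,5): δ = 143.92°  ·
  (1,2): δ = 133.24°  ·
  (1,3): δ = 109.60°  ·
  (1,4): δ = 2.48°  ✓
  (1,5): δ = 70.63°  ·
  (2,3): δ = 156.36°  ·
  (2,4): δ = 44.28°  ✓
  (2,5): δ = 23.87°  ✓
  (3,4): δ = 67.92°  ·
  (3,5): δ = 0.24°  ✓
  (4,5): δ = 111.84°  ·
antipodal pairs: 5

count = 5; pairs: (0,3), (1,4), (2,4), (2,5), (3,5)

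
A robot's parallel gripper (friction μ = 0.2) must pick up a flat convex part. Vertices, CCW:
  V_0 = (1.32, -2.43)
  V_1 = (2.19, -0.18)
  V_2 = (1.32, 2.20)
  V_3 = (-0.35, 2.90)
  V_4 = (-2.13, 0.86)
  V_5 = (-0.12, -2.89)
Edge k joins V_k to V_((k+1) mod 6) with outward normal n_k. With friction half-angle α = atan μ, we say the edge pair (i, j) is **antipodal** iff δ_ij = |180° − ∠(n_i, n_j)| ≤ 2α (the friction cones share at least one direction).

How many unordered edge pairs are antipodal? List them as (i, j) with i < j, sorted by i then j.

α = atan 0.2 = 11.31°;  2α = 22.62°
n_0 = (+0.9327, -0.3606)
n_1 = (+0.9392, +0.3433)
n_2 = (+0.3866, +0.9223)
n_3 = (-0.7535, +0.6575)
n_4 = (-0.8814, -0.4724)
n_5 = (+0.3043, -0.9526)
  (0,1): δ = 138.78°  ·
  (0,2): δ = 91.60°  ·
  (0,3): δ = 19.97°  ✓
  (0,4): δ = 49.33°  ·
  (0,5): δ = 128.86°  ·
  (1,2): δ = 132.82°  ·
  (1,3): δ = 61.19°  ·
  (1,4): δ = 8.11°  ✓
  (1,5): δ = 87.64°  ·
  (2,3): δ = 108.36°  ·
  (2,4): δ = 39.07°  ·
  (2,5): δ = 40.46°  ·
  (3,4): δ = 110.70°  ·
  (3,5): δ = 31.18°  ·
  (4,5): δ = 100.48°  ·
antipodal pairs: 2

count = 2; pairs: (0,3), (1,4)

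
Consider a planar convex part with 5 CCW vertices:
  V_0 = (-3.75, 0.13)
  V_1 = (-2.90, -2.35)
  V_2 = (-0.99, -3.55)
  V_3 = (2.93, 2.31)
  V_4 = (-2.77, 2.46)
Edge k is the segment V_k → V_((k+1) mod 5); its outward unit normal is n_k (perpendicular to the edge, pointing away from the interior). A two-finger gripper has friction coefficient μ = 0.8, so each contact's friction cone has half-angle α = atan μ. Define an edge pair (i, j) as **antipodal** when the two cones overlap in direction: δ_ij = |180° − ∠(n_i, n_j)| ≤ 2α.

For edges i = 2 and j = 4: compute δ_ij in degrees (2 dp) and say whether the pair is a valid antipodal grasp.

δ = 10.97°, valid

α = atan 0.8 = 38.66°;  2α = 77.32°
edge 2: e_2 = (+3.92, +5.86);  n_2 = (+0.8312, -0.5560)
edge 4: e_4 = (-0.98, -2.33);  n_4 = (-0.9218, +0.3877)
∠(n_2, n_4) = 169.03°
δ = |180° − 169.03°| = 10.97°
10.97° ≤ 2α = 77.32°  →  valid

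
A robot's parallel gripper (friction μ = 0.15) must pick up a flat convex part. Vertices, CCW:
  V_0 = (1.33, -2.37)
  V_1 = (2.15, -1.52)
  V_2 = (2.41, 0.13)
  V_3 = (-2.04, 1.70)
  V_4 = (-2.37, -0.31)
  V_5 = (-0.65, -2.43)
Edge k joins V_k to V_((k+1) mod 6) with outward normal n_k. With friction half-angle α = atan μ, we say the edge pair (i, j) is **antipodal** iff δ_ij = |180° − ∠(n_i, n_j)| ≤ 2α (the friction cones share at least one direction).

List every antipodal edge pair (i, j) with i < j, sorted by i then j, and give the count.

α = atan 0.15 = 8.53°;  2α = 17.06°
n_0 = (+0.7197, -0.6943)
n_1 = (+0.9878, -0.1557)
n_2 = (+0.3327, +0.9430)
n_3 = (-0.9868, +0.1620)
n_4 = (-0.7766, -0.6300)
n_5 = (+0.0303, -0.9995)
  (0,1): δ = 144.98°  ·
  (0,2): δ = 65.46°  ·
  (0,3): δ = 34.65°  ·
  (0,4): δ = 83.02°  ·
  (0,5): δ = 135.71°  ·
  (1,2): δ = 100.48°  ·
  (1,3): δ = 0.37°  ✓
  (1,4): δ = 48.01°  ·
  (1,5): δ = 100.69°  ·
  (2,3): δ = 79.89°  ·
  (2,4): δ = 31.51°  ·
  (2,5): δ = 21.17°  ·
  (3,4): δ = 131.62°  ·
  (3,5): δ = 78.94°  ·
  (4,5): δ = 127.32°  ·
antipodal pairs: 1

count = 1; pairs: (1,3)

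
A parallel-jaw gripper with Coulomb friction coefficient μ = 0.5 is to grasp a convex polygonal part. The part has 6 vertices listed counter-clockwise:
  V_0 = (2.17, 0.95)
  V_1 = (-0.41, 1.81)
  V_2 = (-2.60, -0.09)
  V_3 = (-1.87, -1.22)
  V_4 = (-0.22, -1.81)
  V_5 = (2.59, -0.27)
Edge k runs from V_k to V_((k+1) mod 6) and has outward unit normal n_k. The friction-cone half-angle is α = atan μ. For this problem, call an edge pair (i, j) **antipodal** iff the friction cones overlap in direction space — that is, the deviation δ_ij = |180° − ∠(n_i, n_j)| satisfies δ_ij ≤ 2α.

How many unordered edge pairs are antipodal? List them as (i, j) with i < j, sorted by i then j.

count = 6; pairs: (0,2), (0,3), (0,4), (1,4), (2,5), (3,5)

α = atan 0.5 = 26.57°;  2α = 53.13°
n_0 = (+0.3162, +0.9487)
n_1 = (-0.6553, +0.7553)
n_2 = (-0.8400, -0.5426)
n_3 = (-0.3367, -0.9416)
n_4 = (+0.4806, -0.8769)
n_5 = (+0.9455, +0.3255)
  (0,1): δ = 120.62°  ·
  (0,2): δ = 38.70°  ✓
  (0,3): δ = 1.24°  ✓
  (0,4): δ = 47.16°  ✓
  (0,5): δ = 127.43°  ·
  (1,2): δ = 98.08°  ·
  (1,3): δ = 60.62°  ·
  (1,4): δ = 12.22°  ✓
  (1,5): δ = 68.05°  ·
  (2,3): δ = 142.54°  ·
  (2,4): δ = 94.14°  ·
  (2,5): δ = 13.87°  ✓
  (3,4): δ = 131.60°  ·
  (3,5): δ = 51.33°  ✓
  (4,5): δ = 99.73°  ·
antipodal pairs: 6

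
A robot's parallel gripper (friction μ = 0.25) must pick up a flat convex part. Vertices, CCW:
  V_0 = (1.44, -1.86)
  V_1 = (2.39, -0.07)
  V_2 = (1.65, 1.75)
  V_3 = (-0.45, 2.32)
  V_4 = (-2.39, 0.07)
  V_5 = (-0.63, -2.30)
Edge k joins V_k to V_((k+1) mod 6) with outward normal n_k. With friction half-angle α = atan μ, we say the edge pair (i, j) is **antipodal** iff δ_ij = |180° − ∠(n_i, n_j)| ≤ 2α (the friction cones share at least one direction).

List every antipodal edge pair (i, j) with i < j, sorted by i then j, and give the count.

α = atan 0.25 = 14.04°;  2α = 28.07°
n_0 = (+0.8833, -0.4688)
n_1 = (+0.9264, +0.3767)
n_2 = (+0.2620, +0.9651)
n_3 = (-0.7574, +0.6530)
n_4 = (-0.8028, -0.5962)
n_5 = (+0.2079, -0.9781)
  (0,1): δ = 129.92°  ·
  (0,2): δ = 77.23°  ·
  (0,3): δ = 12.81°  ✓
  (0,4): δ = 64.55°  ·
  (0,5): δ = 129.96°  ·
  (1,2): δ = 127.31°  ·
  (1,3): δ = 62.89°  ·
  (1,4): δ = 14.47°  ✓
  (1,5): δ = 79.87°  ·
  (2,3): δ = 115.58°  ·
  (2,4): δ = 38.22°  ·
  (2,5): δ = 27.19°  ✓
  (3,4): δ = 102.63°  ·
  (3,5): δ = 37.23°  ·
  (4,5): δ = 114.60°  ·
antipodal pairs: 3

count = 3; pairs: (0,3), (1,4), (2,5)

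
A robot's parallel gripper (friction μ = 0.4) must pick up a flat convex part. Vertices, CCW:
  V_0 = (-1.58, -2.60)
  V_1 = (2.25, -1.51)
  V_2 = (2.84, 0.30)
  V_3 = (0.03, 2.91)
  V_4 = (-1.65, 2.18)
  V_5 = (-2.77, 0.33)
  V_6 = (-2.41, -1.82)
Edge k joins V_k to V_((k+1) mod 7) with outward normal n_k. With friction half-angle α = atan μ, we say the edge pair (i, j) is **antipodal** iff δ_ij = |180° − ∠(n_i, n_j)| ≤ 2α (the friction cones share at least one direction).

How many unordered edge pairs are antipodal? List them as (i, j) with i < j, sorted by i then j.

count = 6; pairs: (0,3), (0,4), (1,4), (1,5), (2,5), (2,6)

α = atan 0.4 = 21.80°;  2α = 43.60°
n_0 = (+0.2737, -0.9618)
n_1 = (+0.9508, -0.3099)
n_2 = (+0.6806, +0.7327)
n_3 = (-0.3985, +0.9172)
n_4 = (-0.8554, +0.5179)
n_5 = (-0.9863, -0.1651)
n_6 = (-0.6848, -0.7287)
  (0,1): δ = 123.94°  ·
  (0,2): δ = 58.77°  ·
  (0,3): δ = 7.60°  ✓
  (0,4): δ = 42.92°  ✓
  (0,5): δ = 83.62°  ·
  (0,6): δ = 120.89°  ·
  (1,2): δ = 114.83°  ·
  (1,3): δ = 48.46°  ·
  (1,4): δ = 13.14°  ✓
  (1,5): δ = 27.56°  ✓
  (1,6): δ = 64.83°  ·
  (2,3): δ = 113.63°  ·
  (2,4): δ = 78.30°  ·
  (2,5): δ = 37.61°  ✓
  (2,6): δ = 0.33°  ✓
  (3,4): δ = 144.68°  ·
  (3,5): δ = 103.98°  ·
  (3,6): δ = 66.71°  ·
  (4,5): δ = 139.30°  ·
  (4,6): δ = 102.03°  ·
  (5,6): δ = 142.73°  ·
antipodal pairs: 6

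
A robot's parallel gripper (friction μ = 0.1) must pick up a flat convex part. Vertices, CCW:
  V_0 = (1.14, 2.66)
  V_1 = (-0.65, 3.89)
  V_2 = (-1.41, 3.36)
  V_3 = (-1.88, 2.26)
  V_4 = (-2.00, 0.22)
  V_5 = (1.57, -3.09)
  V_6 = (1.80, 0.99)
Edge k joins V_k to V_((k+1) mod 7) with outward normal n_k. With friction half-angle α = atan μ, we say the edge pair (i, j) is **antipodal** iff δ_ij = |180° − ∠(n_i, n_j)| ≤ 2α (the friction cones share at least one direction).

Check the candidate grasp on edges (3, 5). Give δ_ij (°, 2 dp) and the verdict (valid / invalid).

δ = 0.14°, valid

α = atan 0.1 = 5.71°;  2α = 11.42°
edge 3: e_3 = (-0.12, -2.04);  n_3 = (-0.9983, +0.0587)
edge 5: e_5 = (+0.23, +4.08);  n_5 = (+0.9984, -0.0563)
∠(n_3, n_5) = 179.86°
δ = |180° − 179.86°| = 0.14°
0.14° ≤ 2α = 11.42°  →  valid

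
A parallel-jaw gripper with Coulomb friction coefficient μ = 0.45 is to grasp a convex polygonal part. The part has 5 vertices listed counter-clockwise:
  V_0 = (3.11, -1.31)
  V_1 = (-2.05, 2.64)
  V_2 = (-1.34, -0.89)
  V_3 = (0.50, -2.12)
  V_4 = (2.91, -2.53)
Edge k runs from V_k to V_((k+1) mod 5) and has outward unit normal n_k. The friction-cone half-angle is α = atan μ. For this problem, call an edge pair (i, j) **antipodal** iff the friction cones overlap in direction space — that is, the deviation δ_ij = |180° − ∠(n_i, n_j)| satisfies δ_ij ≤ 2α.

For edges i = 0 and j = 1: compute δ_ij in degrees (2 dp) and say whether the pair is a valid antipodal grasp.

δ = 41.19°, valid

α = atan 0.45 = 24.23°;  2α = 48.46°
edge 0: e_0 = (-5.16, +3.95);  n_0 = (+0.6078, +0.7941)
edge 1: e_1 = (+0.71, -3.53);  n_1 = (-0.9804, -0.1972)
∠(n_0, n_1) = 138.81°
δ = |180° − 138.81°| = 41.19°
41.19° ≤ 2α = 48.46°  →  valid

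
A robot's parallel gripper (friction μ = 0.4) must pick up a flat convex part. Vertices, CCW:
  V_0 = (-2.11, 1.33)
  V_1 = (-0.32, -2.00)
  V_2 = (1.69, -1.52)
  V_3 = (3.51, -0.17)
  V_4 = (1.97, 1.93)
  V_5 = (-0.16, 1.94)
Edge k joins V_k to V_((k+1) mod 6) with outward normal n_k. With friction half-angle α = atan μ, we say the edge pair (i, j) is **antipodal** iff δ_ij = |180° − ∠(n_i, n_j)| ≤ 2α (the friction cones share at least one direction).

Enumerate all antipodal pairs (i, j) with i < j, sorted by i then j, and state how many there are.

α = atan 0.4 = 21.80°;  2α = 43.60°
n_0 = (-0.8808, -0.4735)
n_1 = (+0.2323, -0.9727)
n_2 = (+0.5958, -0.8032)
n_3 = (+0.8064, +0.5914)
n_4 = (+0.0047, +1.0000)
n_5 = (-0.2986, +0.9544)
  (0,1): δ = 104.83°  ·
  (0,2): δ = 81.69°  ·
  (0,3): δ = 7.99°  ✓
  (0,4): δ = 61.47°  ·
  (0,5): δ = 79.11°  ·
  (1,2): δ = 156.86°  ·
  (1,3): δ = 67.18°  ·
  (1,4): δ = 13.70°  ✓
  (1,5): δ = 3.94°  ✓
  (2,3): δ = 90.31°  ·
  (2,4): δ = 36.84°  ✓
  (2,5): δ = 19.20°  ✓
  (3,4): δ = 126.52°  ·
  (3,5): δ = 108.88°  ·
  (4,5): δ = 162.36°  ·
antipodal pairs: 5

count = 5; pairs: (0,3), (1,4), (1,5), (2,4), (2,5)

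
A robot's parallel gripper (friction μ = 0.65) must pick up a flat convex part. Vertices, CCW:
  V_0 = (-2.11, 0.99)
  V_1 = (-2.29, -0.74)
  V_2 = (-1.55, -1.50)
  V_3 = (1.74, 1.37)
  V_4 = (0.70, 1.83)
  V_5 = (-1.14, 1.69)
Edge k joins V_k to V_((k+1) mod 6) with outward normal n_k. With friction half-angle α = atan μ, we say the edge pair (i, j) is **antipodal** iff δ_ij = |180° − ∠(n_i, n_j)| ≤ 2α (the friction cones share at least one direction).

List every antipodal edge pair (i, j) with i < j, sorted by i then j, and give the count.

α = atan 0.65 = 33.02°;  2α = 66.05°
n_0 = (-0.9946, +0.1035)
n_1 = (-0.7165, -0.6976)
n_2 = (+0.6574, -0.7536)
n_3 = (+0.4045, +0.9145)
n_4 = (-0.0759, +0.9971)
n_5 = (-0.5852, +0.8109)
  (0,1): δ = 129.82°  ·
  (0,2): δ = 42.96°  ✓
  (0,3): δ = 72.08°  ·
  (0,4): δ = 100.29°  ·
  (0,5): δ = 131.76°  ·
  (1,2): δ = 93.14°  ·
  (1,3): δ = 21.90°  ✓
  (1,4): δ = 50.11°  ✓
  (1,5): δ = 81.58°  ·
  (2,3): δ = 64.96°  ✓
  (2,4): δ = 36.75°  ✓
  (2,5): δ = 5.28°  ✓
  (3,4): δ = 151.79°  ·
  (3,5): δ = 120.32°  ·
  (4,5): δ = 148.53°  ·
antipodal pairs: 6

count = 6; pairs: (0,2), (1,3), (1,4), (2,3), (2,4), (2,5)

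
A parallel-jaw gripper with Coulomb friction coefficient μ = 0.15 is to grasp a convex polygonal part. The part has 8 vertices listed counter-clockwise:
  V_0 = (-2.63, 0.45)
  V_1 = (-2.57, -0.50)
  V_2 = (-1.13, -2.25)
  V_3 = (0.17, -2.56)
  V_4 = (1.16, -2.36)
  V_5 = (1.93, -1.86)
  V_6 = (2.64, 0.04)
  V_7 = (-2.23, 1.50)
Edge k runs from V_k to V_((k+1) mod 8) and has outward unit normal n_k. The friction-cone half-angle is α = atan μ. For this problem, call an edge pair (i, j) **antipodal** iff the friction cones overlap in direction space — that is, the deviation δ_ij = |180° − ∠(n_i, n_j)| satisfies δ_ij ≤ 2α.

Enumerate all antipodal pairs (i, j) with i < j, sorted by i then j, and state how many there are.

α = atan 0.15 = 8.53°;  2α = 17.06°
n_0 = (-0.9980, -0.0630)
n_1 = (-0.7722, -0.6354)
n_2 = (-0.2320, -0.9727)
n_3 = (+0.1980, -0.9802)
n_4 = (+0.5446, -0.8387)
n_5 = (+0.9367, -0.3500)
n_6 = (+0.2872, +0.9579)
n_7 = (-0.9345, +0.3560)
  (0,1): δ = 144.16°  ·
  (0,2): δ = 107.03°  ·
  (0,3): δ = 82.19°  ·
  (0,4): δ = 60.62°  ·
  (0,5): δ = 24.10°  ·
  (0,6): δ = 69.70°  ·
  (0,7): δ = 155.53°  ·
  (1,2): δ = 142.86°  ·
  (1,3): δ = 118.03°  ·
  (1,4): δ = 96.45°  ·
  (1,5): δ = 59.94°  ·
  (1,6): δ = 33.86°  ·
  (1,7): δ = 119.70°  ·
  (2,3): δ = 155.17°  ·
  (2,4): δ = 133.59°  ·
  (2,5): δ = 97.08°  ·
  (2,6): δ = 3.28°  ✓
  (2,7): δ = 82.56°  ·
  (3,4): δ = 158.42°  ·
  (3,5): δ = 121.91°  ·
  (3,6): δ = 28.11°  ·
  (3,7): δ = 57.72°  ·
  (4,5): δ = 143.49°  ·
  (4,6): δ = 49.69°  ·
  (4,7): δ = 36.15°  ·
  (5,6): δ = 86.20°  ·
  (5,7): δ = 0.36°  ✓
  (6,7): δ = 94.17°  ·
antipodal pairs: 2

count = 2; pairs: (2,6), (5,7)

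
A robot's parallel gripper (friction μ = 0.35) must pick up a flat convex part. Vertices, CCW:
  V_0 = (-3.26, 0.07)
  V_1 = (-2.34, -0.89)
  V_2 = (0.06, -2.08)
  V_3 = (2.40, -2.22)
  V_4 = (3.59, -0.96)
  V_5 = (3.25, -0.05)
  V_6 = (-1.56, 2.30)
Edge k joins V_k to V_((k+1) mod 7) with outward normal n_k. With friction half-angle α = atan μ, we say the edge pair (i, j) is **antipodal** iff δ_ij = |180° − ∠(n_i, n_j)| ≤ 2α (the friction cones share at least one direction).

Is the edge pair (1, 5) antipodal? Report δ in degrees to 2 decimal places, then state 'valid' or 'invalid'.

α = atan 0.35 = 19.29°;  2α = 38.58°
edge 1: e_1 = (+2.40, -1.19);  n_1 = (-0.4442, -0.8959)
edge 5: e_5 = (-4.81, +2.35);  n_5 = (+0.4390, +0.8985)
∠(n_1, n_5) = 179.66°
δ = |180° − 179.66°| = 0.34°
0.34° ≤ 2α = 38.58°  →  valid

δ = 0.34°, valid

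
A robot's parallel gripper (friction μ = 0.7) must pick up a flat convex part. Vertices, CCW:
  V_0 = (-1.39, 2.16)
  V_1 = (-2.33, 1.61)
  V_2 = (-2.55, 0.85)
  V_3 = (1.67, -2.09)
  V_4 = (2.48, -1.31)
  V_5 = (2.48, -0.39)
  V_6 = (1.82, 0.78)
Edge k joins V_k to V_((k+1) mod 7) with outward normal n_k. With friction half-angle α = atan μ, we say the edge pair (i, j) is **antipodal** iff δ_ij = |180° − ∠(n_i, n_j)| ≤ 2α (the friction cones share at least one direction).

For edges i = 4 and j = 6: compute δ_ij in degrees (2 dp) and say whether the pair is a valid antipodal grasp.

α = atan 0.7 = 34.99°;  2α = 69.98°
edge 4: e_4 = (+0.00, +0.92);  n_4 = (+1.0000, -0.0000)
edge 6: e_6 = (-3.21, +1.38);  n_6 = (+0.3950, +0.9187)
∠(n_4, n_6) = 66.74°
δ = |180° − 66.74°| = 113.26°
113.26° > 2α = 69.98°  →  invalid

δ = 113.26°, invalid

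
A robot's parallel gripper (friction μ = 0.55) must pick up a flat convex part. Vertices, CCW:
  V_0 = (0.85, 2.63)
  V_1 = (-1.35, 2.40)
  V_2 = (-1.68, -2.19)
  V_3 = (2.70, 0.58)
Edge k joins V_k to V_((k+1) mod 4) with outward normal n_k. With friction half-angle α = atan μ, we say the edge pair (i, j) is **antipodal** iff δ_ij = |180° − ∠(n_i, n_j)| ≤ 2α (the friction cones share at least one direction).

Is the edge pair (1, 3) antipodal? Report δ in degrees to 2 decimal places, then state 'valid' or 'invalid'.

δ = 46.18°, valid

α = atan 0.55 = 28.81°;  2α = 57.62°
edge 1: e_1 = (-0.33, -4.59);  n_1 = (-0.9974, +0.0717)
edge 3: e_3 = (-1.85, +2.05);  n_3 = (+0.7424, +0.6700)
∠(n_1, n_3) = 133.82°
δ = |180° − 133.82°| = 46.18°
46.18° ≤ 2α = 57.62°  →  valid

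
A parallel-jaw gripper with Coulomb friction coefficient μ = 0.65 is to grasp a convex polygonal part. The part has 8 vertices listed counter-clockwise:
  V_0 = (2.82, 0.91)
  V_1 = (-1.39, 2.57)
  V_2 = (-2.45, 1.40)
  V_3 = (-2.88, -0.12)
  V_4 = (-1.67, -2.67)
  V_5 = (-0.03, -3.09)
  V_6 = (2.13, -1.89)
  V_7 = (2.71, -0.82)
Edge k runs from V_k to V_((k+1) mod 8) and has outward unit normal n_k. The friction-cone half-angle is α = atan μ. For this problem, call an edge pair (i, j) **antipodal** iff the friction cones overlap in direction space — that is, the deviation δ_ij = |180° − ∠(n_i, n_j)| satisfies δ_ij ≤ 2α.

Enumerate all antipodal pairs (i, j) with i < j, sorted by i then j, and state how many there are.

count = 12; pairs: (0,3), (0,4), (0,5), (1,4), (1,5), (1,6), (1,7), (2,5), (2,6), (2,7), (3,6), (3,7)

α = atan 0.65 = 33.02°;  2α = 66.05°
n_0 = (+0.3668, +0.9303)
n_1 = (-0.7411, +0.6714)
n_2 = (-0.9622, +0.2722)
n_3 = (-0.9034, -0.4287)
n_4 = (-0.2481, -0.9687)
n_5 = (+0.4856, -0.8742)
n_6 = (+0.8791, -0.4765)
n_7 = (+0.9980, -0.0635)
  (0,1): δ = 110.66°  ·
  (0,2): δ = 84.28°  ·
  (0,3): δ = 43.10°  ✓
  (0,4): δ = 7.15°  ✓
  (0,5): δ = 50.57°  ✓
  (0,6): δ = 83.06°  ·
  (0,7): δ = 107.88°  ·
  (1,2): δ = 153.62°  ·
  (1,3): δ = 112.44°  ·
  (1,4): δ = 62.19°  ✓
  (1,5): δ = 18.77°  ✓
  (1,6): δ = 13.72°  ✓
  (1,7): δ = 38.54°  ✓
  (2,3): δ = 138.82°  ·
  (2,4): δ = 88.57°  ·
  (2,5): δ = 45.15°  ✓
  (2,6): δ = 12.66°  ✓
  (2,7): δ = 12.16°  ✓
  (3,4): δ = 129.75°  ·
  (3,5): δ = 86.33°  ·
  (3,6): δ = 53.84°  ✓
  (3,7): δ = 29.02°  ✓
  (4,5): δ = 136.58°  ·
  (4,6): δ = 104.10°  ·
  (4,7): δ = 79.27°  ·
  (5,6): δ = 147.51°  ·
  (5,7): δ = 122.69°  ·
  (6,7): δ = 155.18°  ·
antipodal pairs: 12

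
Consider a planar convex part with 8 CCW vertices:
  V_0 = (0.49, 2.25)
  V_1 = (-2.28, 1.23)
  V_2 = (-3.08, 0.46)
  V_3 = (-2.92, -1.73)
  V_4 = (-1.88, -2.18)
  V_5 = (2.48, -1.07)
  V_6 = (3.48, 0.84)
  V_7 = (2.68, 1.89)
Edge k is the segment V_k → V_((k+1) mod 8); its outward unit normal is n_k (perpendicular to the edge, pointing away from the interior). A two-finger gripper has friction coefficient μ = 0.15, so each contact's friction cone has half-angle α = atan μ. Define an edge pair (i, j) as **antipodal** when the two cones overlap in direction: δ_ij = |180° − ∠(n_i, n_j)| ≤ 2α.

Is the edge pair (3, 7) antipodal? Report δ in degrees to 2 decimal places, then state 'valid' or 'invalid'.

α = atan 0.15 = 8.53°;  2α = 17.06°
edge 3: e_3 = (+1.04, -0.45);  n_3 = (-0.3971, -0.9178)
edge 7: e_7 = (-2.19, +0.36);  n_7 = (+0.1622, +0.9868)
∠(n_3, n_7) = 165.94°
δ = |180° − 165.94°| = 14.06°
14.06° ≤ 2α = 17.06°  →  valid

δ = 14.06°, valid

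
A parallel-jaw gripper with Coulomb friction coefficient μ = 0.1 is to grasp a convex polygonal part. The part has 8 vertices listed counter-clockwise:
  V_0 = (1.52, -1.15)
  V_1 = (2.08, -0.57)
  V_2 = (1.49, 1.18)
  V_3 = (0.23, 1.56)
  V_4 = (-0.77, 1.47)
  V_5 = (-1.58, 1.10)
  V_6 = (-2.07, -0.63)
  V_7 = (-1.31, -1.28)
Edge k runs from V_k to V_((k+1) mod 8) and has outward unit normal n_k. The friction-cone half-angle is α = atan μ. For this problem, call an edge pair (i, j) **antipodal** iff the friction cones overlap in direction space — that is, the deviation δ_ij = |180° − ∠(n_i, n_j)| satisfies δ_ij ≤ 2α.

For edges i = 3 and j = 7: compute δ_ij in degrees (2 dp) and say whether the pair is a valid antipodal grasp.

α = atan 0.1 = 5.71°;  2α = 11.42°
edge 3: e_3 = (-1.00, -0.09);  n_3 = (-0.0896, +0.9960)
edge 7: e_7 = (+2.83, +0.13);  n_7 = (+0.0459, -0.9989)
∠(n_3, n_7) = 177.49°
δ = |180° − 177.49°| = 2.51°
2.51° ≤ 2α = 11.42°  →  valid

δ = 2.51°, valid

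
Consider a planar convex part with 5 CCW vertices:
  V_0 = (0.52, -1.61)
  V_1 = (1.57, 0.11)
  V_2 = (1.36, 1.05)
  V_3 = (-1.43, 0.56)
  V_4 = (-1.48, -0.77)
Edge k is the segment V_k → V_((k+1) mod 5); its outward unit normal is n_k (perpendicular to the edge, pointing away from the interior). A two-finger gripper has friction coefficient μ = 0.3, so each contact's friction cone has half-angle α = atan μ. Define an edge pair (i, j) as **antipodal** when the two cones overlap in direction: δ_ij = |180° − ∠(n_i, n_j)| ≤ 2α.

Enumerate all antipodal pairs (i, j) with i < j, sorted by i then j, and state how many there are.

count = 3; pairs: (0,3), (1,3), (2,4)

α = atan 0.3 = 16.70°;  2α = 33.40°
n_0 = (+0.8535, -0.5210)
n_1 = (+0.9759, +0.2180)
n_2 = (-0.1730, +0.9849)
n_3 = (-0.9993, +0.0376)
n_4 = (-0.3872, -0.9220)
  (0,1): δ = 136.00°  ·
  (0,2): δ = 48.64°  ·
  (0,3): δ = 29.25°  ✓
  (0,4): δ = 98.62°  ·
  (1,2): δ = 92.63°  ·
  (1,3): δ = 14.75°  ✓
  (1,4): δ = 54.62°  ·
  (2,3): δ = 102.11°  ·
  (2,4): δ = 32.74°  ✓
  (3,4): δ = 110.63°  ·
antipodal pairs: 3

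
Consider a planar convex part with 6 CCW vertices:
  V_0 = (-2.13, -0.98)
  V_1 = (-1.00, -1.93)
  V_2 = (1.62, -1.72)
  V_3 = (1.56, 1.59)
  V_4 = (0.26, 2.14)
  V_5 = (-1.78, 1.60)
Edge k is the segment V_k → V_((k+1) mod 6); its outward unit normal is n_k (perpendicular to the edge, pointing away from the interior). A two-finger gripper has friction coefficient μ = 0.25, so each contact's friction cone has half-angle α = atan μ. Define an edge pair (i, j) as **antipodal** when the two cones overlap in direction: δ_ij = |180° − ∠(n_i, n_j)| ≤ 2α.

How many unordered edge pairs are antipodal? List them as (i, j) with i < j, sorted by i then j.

count = 4; pairs: (0,3), (1,3), (1,4), (2,5)

α = atan 0.25 = 14.04°;  2α = 28.07°
n_0 = (-0.6435, -0.7654)
n_1 = (+0.0799, -0.9968)
n_2 = (+0.9998, +0.0181)
n_3 = (+0.3896, +0.9210)
n_4 = (-0.2559, +0.9667)
n_5 = (-0.9909, +0.1344)
  (0,1): δ = 135.36°  ·
  (0,2): δ = 48.91°  ·
  (0,3): δ = 17.12°  ✓
  (0,4): δ = 54.88°  ·
  (0,5): δ = 122.33°  ·
  (1,2): δ = 93.54°  ·
  (1,3): δ = 27.51°  ✓
  (1,4): δ = 10.24°  ✓
  (1,5): δ = 77.69°  ·
  (2,3): δ = 113.97°  ·
  (2,4): δ = 76.21°  ·
  (2,5): δ = 8.76°  ✓
  (3,4): δ = 142.24°  ·
  (3,5): δ = 74.79°  ·
  (4,5): δ = 112.55°  ·
antipodal pairs: 4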